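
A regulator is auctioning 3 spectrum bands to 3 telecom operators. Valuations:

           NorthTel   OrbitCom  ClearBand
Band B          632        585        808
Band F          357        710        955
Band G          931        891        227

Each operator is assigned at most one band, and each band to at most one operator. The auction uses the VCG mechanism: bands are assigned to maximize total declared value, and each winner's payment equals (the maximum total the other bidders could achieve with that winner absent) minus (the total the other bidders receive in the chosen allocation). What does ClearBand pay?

Efficient allocation: NorthTel→Band B ($632M), OrbitCom→Band G ($891M), ClearBand→Band F ($955M); total welfare W = $2478M.
ClearBand receives Band F at value $955M, so the others get W − 955 = $1523M.
Without ClearBand: best allocation of the remaining 2 bidders over all 3 bands is NorthTel→Band G ($931M), OrbitCom→Band F ($710M), total $1641M.
VCG payment = (others' best without ClearBand) − (others' welfare with ClearBand) = 1641 − 1523 = $118M.

ClearBand pays $118M.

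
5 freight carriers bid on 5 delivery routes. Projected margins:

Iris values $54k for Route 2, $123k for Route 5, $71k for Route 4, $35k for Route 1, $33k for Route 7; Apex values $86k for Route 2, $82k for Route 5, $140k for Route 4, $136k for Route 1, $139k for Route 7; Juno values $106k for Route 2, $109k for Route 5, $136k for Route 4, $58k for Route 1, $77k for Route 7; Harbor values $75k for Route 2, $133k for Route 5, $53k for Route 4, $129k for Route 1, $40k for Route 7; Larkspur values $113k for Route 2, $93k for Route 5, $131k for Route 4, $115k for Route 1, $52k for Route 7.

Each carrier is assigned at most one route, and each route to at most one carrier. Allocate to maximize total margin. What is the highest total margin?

Maximum total: $640k

This is a one-to-one assignment (maximum-weight bipartite matching).
Optimal: Iris→Route 5 ($123k), Apex→Route 7 ($139k), Juno→Route 4 ($136k), Harbor→Route 1 ($129k), Larkspur→Route 2 ($113k) — total 123+139+136+129+113 = $640k.
Row-greedy (each carrier in turn takes its best remaining route) gives $550k, worse by 90.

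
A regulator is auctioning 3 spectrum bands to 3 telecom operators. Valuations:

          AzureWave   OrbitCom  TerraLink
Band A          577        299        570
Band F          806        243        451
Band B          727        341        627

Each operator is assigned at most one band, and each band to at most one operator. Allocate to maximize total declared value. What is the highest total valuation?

Maximum total: $1732M

Optimal: AzureWave→Band F ($806M), OrbitCom→Band A ($299M), TerraLink→Band B ($627M) — total 806+299+627 = $1732M.
Row-greedy (each operator in turn takes its best remaining band) gives $1717M, worse by 15.
Swapping TerraLink↔AzureWave (TerraLink→Band F $451M, AzureWave→Band B $727M) loses 255.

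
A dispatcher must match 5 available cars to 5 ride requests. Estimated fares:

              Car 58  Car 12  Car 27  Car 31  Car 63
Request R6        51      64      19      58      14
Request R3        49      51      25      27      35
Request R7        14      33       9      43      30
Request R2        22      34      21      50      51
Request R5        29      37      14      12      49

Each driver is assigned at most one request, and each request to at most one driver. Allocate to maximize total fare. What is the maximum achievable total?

Optimal: Car 58→Request R3 ($49), Car 12→Request R6 ($64), Car 27→Request R2 ($21), Car 31→Request R7 ($43), Car 63→Request R5 ($49) — total 49+64+21+43+49 = $226.
Row-greedy (each driver in turn takes its best remaining request) gives $215, worse by 11.
Swapping Car 12↔Car 27 (Car 12→Request R2 $34, Car 27→Request R6 $19) loses 32.

Max total: $226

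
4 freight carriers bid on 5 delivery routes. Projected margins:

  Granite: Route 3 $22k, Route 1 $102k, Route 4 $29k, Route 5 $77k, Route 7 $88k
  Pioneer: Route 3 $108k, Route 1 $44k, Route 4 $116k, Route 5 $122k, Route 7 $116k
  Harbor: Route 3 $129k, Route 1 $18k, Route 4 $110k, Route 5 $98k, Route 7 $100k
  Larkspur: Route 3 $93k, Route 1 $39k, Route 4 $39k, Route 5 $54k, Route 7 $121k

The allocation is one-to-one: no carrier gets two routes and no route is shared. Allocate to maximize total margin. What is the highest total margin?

Optimal: Granite→Route 1 ($102k), Pioneer→Route 5 ($122k), Harbor→Route 3 ($129k), Larkspur→Route 7 ($121k) — total 102+122+129+121 = $474k.
Column-greedy (each route in turn goes to its best remaining carrier) gives $401k, worse by 73.

Maximum total: $474k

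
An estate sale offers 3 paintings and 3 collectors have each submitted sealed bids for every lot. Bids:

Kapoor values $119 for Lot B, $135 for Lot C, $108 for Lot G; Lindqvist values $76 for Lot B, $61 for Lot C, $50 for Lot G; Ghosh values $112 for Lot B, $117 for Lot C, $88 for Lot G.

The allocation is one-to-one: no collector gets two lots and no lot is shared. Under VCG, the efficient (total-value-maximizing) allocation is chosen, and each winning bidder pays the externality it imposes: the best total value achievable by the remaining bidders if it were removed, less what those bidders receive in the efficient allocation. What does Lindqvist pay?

Efficient allocation: Kapoor→Lot G ($108), Lindqvist→Lot B ($76), Ghosh→Lot C ($117); total welfare W = $301.
Lindqvist receives Lot B at value $76, so the others get W − 76 = $225.
Without Lindqvist: best allocation of the remaining 2 bidders over all 3 lots is Kapoor→Lot C ($135), Ghosh→Lot B ($112), total $247.
VCG payment = (others' best without Lindqvist) − (others' welfare with Lindqvist) = 247 − 225 = $22.

Lindqvist pays $22.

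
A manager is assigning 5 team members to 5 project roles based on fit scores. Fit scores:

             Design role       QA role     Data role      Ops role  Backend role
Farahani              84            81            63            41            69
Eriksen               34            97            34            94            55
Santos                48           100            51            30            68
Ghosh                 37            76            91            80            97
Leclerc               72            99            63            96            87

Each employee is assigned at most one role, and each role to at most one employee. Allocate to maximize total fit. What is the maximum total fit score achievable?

Maximum total: 456 pts

Optimal: Farahani→Design role (84 pts), Eriksen→Ops role (94 pts), Santos→QA role (100 pts), Ghosh→Data role (91 pts), Leclerc→Backend role (87 pts) — total 84+94+100+91+87 = 456 pts.
Max-entry greedy (repeatedly take the single best remaining cell) gives 411 pts, worse by 45.
Next-best assignment: Farahani→Design role, Eriksen→Ops role, Santos→QA role, Ghosh→Backend role, Leclerc→Data role = 438 pts.
Swapping Farahani↔Ghosh (Farahani→Data role 63 pts, Ghosh→Design role 37 pts) loses 75.
Checked against all permutations: 456 pts is optimal.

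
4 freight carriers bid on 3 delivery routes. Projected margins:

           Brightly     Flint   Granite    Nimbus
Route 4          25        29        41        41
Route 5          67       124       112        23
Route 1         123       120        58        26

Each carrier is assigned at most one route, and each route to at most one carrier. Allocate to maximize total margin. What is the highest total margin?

This is the linear assignment problem.
Optimal: Granite→Route 4 ($41k), Flint→Route 5 ($124k), Brightly→Route 1 ($123k) — total 41+124+123 = $288k.
No other one-to-one assignment exceeds $288k.

Max total: $288k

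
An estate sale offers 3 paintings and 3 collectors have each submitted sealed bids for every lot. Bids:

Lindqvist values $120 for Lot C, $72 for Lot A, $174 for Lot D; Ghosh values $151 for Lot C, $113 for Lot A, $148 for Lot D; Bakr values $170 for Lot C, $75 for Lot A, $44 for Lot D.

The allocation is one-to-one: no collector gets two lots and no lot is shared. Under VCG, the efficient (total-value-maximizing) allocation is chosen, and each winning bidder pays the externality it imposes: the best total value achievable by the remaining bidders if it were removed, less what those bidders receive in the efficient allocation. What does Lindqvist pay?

Efficient allocation: Lindqvist→Lot D ($174), Ghosh→Lot A ($113), Bakr→Lot C ($170); total welfare W = $457.
Lindqvist receives Lot D at value $174, so the others get W − 174 = $283.
Without Lindqvist: best allocation of the remaining 2 bidders over all 3 lots is Ghosh→Lot D ($148), Bakr→Lot C ($170), total $318.
VCG payment = (others' best without Lindqvist) − (others' welfare with Lindqvist) = 318 − 283 = $35.

Lindqvist pays $35.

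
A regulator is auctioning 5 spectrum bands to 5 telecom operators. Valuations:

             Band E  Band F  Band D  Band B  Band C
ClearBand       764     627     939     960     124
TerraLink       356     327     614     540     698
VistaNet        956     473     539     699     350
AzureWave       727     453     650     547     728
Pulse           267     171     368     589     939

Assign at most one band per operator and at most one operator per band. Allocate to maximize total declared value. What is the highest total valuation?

Max total: $3922M

Treat this as an assignment problem: match each operator to one band.
Optimal: ClearBand→Band B ($960M), TerraLink→Band D ($614M), VistaNet→Band E ($956M), AzureWave→Band F ($453M), Pulse→Band C ($939M) — total 960+614+956+453+939 = $3922M.
Row-greedy (each operator in turn takes its best remaining band) gives $3435M, worse by 487.
Every other assignment is strictly worse.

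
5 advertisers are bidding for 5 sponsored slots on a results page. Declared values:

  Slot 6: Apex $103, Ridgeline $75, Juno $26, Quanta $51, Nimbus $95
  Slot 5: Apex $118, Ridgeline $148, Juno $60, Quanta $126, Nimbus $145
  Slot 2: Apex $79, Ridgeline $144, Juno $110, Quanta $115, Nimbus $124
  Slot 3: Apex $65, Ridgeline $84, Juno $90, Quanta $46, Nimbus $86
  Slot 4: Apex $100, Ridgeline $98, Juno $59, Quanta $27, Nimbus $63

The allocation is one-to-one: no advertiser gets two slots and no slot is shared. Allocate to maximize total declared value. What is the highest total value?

Maximum total: $555

Optimal: Apex→Slot 4 ($100), Ridgeline→Slot 2 ($144), Juno→Slot 3 ($90), Quanta→Slot 5 ($126), Nimbus→Slot 6 ($95) — total 100+144+90+126+95 = $555.
Max-entry greedy (repeatedly take the single best remaining cell) gives $492, worse by 63.
Next-best assignment: Apex→Slot 6, Ridgeline→Slot 4, Juno→Slot 3, Quanta→Slot 2, Nimbus→Slot 5 = $551.
Swapping Nimbus↔Quanta (Nimbus→Slot 5 $145, Quanta→Slot 6 $51) loses 25.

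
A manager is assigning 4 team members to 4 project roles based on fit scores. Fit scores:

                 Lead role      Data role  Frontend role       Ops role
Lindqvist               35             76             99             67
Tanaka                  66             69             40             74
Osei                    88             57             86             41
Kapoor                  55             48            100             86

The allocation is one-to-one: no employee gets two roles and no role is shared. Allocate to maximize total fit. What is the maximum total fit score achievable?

Optimal: Lindqvist→Frontend role (99 pts), Tanaka→Data role (69 pts), Osei→Lead role (88 pts), Kapoor→Ops role (86 pts) — total 99+69+88+86 = 342 pts.

Max total: 342 pts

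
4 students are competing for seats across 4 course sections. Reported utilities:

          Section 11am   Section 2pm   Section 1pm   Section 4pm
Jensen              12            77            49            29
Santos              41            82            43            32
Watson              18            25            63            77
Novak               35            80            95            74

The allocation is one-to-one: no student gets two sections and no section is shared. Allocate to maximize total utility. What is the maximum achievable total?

Maximum total: 290 points

Treat this as an assignment problem: match each student to one section.
Optimal: Jensen→Section 2pm (77 points), Santos→Section 11am (41 points), Watson→Section 4pm (77 points), Novak→Section 1pm (95 points) — total 77+41+77+95 = 290 points.
Max-entry greedy (repeatedly take the single best remaining cell) gives 266 points, worse by 24.
Next-best assignment: Jensen→Section 11am, Santos→Section 2pm, Watson→Section 4pm, Novak→Section 1pm = 266 points.
Swapping Jensen↔Santos (Jensen→Section 11am 12 points, Santos→Section 2pm 82 points) loses 24.
No other one-to-one assignment exceeds 290 points.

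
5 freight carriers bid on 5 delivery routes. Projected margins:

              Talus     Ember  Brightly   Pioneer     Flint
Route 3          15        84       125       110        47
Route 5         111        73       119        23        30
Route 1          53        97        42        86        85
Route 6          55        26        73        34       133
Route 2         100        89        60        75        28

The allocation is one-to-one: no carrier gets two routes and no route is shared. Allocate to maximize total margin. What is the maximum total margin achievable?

Treat this as an assignment problem: match each carrier to one route.
Optimal: Talus→Route 2 ($100k), Ember→Route 1 ($97k), Brightly→Route 5 ($119k), Pioneer→Route 3 ($110k), Flint→Route 6 ($133k) — total 100+97+119+110+133 = $559k.
Next-best assignment: Talus→Route 5, Ember→Route 2, Brightly→Route 3, Pioneer→Route 1, Flint→Route 6 = $544k.
No other one-to-one assignment exceeds $559k.

Max total: $559k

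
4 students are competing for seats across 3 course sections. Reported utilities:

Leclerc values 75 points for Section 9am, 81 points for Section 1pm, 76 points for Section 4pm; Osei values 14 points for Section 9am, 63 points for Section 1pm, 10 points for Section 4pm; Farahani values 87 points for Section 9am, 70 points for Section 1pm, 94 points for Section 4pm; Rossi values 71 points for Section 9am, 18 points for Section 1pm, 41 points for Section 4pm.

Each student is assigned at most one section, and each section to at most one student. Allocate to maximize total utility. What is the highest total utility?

Optimal: Rossi→Section 9am (71 points), Leclerc→Section 1pm (81 points), Farahani→Section 4pm (94 points) — total 71+81+94 = 246 points.

Max total: 246 points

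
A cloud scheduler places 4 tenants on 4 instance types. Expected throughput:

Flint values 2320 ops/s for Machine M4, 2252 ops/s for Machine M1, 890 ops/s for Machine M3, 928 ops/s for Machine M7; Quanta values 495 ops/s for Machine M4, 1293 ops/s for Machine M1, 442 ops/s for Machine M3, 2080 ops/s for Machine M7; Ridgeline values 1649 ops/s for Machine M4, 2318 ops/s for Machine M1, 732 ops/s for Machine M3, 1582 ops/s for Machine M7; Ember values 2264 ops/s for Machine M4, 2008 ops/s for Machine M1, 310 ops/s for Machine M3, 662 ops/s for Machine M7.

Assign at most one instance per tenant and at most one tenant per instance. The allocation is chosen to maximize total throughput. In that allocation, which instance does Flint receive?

Optimal: Flint→Machine M3 (890 ops/s), Quanta→Machine M7 (2080 ops/s), Ridgeline→Machine M1 (2318 ops/s), Ember→Machine M4 (2264 ops/s) — total 890+2080+2318+2264 = 7552 ops/s.
Row-greedy (each tenant in turn takes its best remaining instance) gives 7028 ops/s, worse by 524.
Swapping Flint↔Ember (Flint→Machine M4 2320 ops/s, Ember→Machine M3 310 ops/s) loses 524.
Flint's own top instance is Machine M4 (2320 ops/s), but forcing Flint→Machine M4 and reassigning the rest optimally gives only 7140 ops/s — worse by 412.

Flint receives Machine M3.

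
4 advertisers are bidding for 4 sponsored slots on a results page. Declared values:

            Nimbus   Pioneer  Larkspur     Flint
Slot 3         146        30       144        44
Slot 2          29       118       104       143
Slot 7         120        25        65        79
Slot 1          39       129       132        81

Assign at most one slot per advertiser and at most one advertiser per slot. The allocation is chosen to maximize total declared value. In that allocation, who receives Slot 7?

Optimal: Nimbus→Slot 7 ($120), Pioneer→Slot 1 ($129), Larkspur→Slot 3 ($144), Flint→Slot 2 ($143) — total 120+129+144+143 = $536.
Checked against all permutations: $536 is optimal.
Nimbus's own top slot is Slot 3 ($146), but forcing Nimbus→Slot 3 and reassigning the rest optimally gives only $483 — worse by 53.

Nimbus receives Slot 7.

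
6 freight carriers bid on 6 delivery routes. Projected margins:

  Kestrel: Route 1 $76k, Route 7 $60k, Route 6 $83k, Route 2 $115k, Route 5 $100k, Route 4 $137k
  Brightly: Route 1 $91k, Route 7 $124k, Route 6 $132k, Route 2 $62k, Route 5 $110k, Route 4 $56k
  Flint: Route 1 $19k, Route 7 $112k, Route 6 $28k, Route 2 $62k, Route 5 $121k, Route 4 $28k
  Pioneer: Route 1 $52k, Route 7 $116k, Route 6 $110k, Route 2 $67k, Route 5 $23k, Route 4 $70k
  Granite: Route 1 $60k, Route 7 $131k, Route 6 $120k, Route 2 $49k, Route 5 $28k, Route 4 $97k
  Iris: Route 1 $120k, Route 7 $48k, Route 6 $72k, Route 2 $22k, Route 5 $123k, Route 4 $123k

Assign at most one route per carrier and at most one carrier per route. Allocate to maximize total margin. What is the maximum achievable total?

Optimal: Kestrel→Route 4 ($137k), Brightly→Route 6 ($132k), Flint→Route 5 ($121k), Pioneer→Route 2 ($67k), Granite→Route 7 ($131k), Iris→Route 1 ($120k) — total 137+132+121+67+131+120 = $708k.
Column-greedy (each route in turn goes to its best remaining carrier) gives $689k, worse by 19.
Next-best assignment: Kestrel→Route 2, Brightly→Route 6, Flint→Route 5, Pioneer→Route 7, Granite→Route 4, Iris→Route 1 = $701k.

Maximum total: $708k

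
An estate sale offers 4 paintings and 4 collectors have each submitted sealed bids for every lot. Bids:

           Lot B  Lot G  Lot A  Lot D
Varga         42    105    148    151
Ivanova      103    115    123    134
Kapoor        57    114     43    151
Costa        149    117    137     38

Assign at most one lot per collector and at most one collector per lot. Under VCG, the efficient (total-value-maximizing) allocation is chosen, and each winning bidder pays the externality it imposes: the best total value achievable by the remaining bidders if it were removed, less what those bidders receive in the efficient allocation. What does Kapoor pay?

Kapoor pays $19.

Efficient allocation: Varga→Lot A ($148), Ivanova→Lot G ($115), Kapoor→Lot D ($151), Costa→Lot B ($149); total welfare W = $563.
Kapoor receives Lot D at value $151, so the others get W − 151 = $412.
Without Kapoor: best allocation of the remaining 3 bidders over all 4 lots is Varga→Lot A ($148), Ivanova→Lot D ($134), Costa→Lot B ($149), total $431.
VCG payment = (others' best without Kapoor) − (others' welfare with Kapoor) = 431 − 412 = $19.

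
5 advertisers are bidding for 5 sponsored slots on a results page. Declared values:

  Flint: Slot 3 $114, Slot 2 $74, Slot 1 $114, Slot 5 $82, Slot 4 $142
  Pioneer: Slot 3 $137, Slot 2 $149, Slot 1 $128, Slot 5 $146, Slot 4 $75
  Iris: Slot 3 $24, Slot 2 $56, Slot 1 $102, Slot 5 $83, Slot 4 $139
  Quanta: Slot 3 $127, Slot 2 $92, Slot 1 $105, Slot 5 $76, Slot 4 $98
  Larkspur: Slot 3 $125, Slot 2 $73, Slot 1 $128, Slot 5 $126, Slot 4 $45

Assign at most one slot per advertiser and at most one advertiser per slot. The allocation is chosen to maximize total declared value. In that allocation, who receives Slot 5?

This is a one-to-one assignment (maximum-weight bipartite matching).
Optimal: Flint→Slot 1 ($114), Pioneer→Slot 2 ($149), Iris→Slot 4 ($139), Quanta→Slot 3 ($127), Larkspur→Slot 5 ($126) — total 114+149+139+127+126 = $655.
Max-entry greedy (repeatedly take the single best remaining cell) gives $629, worse by 26.
Swapping Quanta↔Iris (Quanta→Slot 4 $98, Iris→Slot 3 $24) loses 144.
Larkspur's own top slot is Slot 1 ($128), but forcing Larkspur→Slot 1 and reassigning the rest optimally gives only $629 — worse by 26.

Larkspur receives Slot 5.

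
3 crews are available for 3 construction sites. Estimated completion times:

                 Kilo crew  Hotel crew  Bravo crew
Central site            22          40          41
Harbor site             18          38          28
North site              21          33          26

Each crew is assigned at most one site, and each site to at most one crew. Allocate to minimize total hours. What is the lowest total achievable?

This is a one-to-one assignment (minimum-cost bipartite matching).
Optimal: Kilo crew→Central site (22 hours), Hotel crew→North site (33 hours), Bravo crew→Harbor site (28 hours) — total 22+33+28 = 83 hours.
Row-greedy (each crew in turn takes its cheapest remaining site) gives 92 hours, worse by 9.
Swapping Bravo crew↔Kilo crew (Bravo crew→Central site 41 hours, Kilo crew→Harbor site 18 hours) adds 9.
Checked against all permutations: 83 hours is optimal.

Minimum total: 83 hours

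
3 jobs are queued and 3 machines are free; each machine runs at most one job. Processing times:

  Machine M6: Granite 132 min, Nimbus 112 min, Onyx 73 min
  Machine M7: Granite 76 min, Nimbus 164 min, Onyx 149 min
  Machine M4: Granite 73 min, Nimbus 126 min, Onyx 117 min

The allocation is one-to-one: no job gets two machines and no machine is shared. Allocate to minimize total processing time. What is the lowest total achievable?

Min total: 275 min

This is the linear assignment problem.
Optimal: Granite→Machine M7 (76 min), Nimbus→Machine M4 (126 min), Onyx→Machine M6 (73 min) — total 76+126+73 = 275 min.
Min-entry greedy (repeatedly take the single cheapest remaining cell) gives 310 min, worse by 35.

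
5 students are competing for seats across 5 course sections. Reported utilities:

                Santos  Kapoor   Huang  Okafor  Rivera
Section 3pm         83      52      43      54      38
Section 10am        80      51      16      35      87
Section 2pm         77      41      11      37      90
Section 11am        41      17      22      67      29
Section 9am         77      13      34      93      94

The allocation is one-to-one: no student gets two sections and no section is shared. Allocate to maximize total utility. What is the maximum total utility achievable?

This is the linear assignment problem.
Optimal: Santos→Section 3pm (83 points), Kapoor→Section 10am (51 points), Huang→Section 11am (22 points), Okafor→Section 9am (93 points), Rivera→Section 2pm (90 points) — total 83+51+22+93+90 = 339 points.
Row-greedy (each student in turn takes its best remaining section) gives 325 points, worse by 14.
Swapping Huang↔Okafor (Huang→Section 9am 34 points, Okafor→Section 11am 67 points) loses 14.

Max total: 339 points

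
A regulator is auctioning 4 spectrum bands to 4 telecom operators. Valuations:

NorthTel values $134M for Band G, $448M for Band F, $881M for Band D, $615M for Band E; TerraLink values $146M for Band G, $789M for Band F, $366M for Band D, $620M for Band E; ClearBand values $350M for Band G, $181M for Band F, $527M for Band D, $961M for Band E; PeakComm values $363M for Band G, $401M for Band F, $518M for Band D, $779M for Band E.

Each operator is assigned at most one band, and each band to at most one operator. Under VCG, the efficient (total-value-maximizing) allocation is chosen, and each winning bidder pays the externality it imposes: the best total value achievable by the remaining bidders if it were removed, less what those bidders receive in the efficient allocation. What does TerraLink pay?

Efficient allocation: NorthTel→Band D ($881M), TerraLink→Band F ($789M), ClearBand→Band E ($961M), PeakComm→Band G ($363M); total welfare W = $2994M.
TerraLink receives Band F at value $789M, so the others get W − 789 = $2205M.
Without TerraLink: best allocation of the remaining 3 bidders over all 4 bands is NorthTel→Band D ($881M), ClearBand→Band E ($961M), PeakComm→Band F ($401M), total $2243M.
VCG payment = (others' best without TerraLink) − (others' welfare with TerraLink) = 2243 − 2205 = $38M.

TerraLink pays $38M.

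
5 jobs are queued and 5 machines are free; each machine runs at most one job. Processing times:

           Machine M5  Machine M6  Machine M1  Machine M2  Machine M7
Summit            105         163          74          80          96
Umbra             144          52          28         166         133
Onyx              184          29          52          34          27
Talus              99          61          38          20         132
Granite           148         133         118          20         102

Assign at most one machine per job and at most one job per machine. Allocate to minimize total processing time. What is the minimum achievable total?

Min total: 241 min

This is the linear assignment problem.
Optimal: Summit→Machine M5 (105 min), Umbra→Machine M1 (28 min), Onyx→Machine M7 (27 min), Talus→Machine M6 (61 min), Granite→Machine M2 (20 min) — total 105+28+27+61+20 = 241 min.
Min-entry greedy (repeatedly take the single cheapest remaining cell) gives 313 min, worse by 72.
Next-best assignment: Summit→Machine M5, Umbra→Machine M6, Onyx→Machine M7, Talus→Machine M1, Granite→Machine M2 = 242 min.
Checked against all permutations: 241 min is optimal.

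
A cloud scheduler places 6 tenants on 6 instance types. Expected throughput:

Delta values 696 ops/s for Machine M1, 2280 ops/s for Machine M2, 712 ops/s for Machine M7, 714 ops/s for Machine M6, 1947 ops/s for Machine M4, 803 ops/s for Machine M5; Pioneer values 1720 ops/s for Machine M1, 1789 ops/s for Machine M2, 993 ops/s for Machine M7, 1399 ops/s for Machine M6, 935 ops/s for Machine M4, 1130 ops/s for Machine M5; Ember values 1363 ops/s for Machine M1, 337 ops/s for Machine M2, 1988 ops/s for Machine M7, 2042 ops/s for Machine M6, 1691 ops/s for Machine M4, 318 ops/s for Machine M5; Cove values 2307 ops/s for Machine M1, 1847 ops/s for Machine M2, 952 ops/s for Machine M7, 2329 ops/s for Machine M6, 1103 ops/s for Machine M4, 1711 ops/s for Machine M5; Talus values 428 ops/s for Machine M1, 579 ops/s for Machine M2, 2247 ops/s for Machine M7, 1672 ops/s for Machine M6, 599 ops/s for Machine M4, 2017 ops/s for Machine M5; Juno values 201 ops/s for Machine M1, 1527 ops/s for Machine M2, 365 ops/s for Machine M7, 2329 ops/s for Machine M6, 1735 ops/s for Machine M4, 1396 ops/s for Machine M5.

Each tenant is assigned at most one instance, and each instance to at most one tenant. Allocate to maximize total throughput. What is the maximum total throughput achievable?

Treat this as an assignment problem: match each tenant to one instance.
Optimal: Delta→Machine M4 (1947 ops/s), Pioneer→Machine M2 (1789 ops/s), Ember→Machine M7 (1988 ops/s), Cove→Machine M1 (2307 ops/s), Talus→Machine M5 (2017 ops/s), Juno→Machine M6 (2329 ops/s) — total 1947+1789+1988+2307+2017+2329 = 12377 ops/s.
Next-best assignment: Delta→Machine M2, Pioneer→Machine M1, Ember→Machine M7, Cove→Machine M6, Talus→Machine M5, Juno→Machine M4 = 12069 ops/s.
Swapping Cove↔Delta (Cove→Machine M4 1103 ops/s, Delta→Machine M1 696 ops/s) loses 2455.
Checked against all permutations: 12377 ops/s is optimal.

Maximum total: 12377 ops/s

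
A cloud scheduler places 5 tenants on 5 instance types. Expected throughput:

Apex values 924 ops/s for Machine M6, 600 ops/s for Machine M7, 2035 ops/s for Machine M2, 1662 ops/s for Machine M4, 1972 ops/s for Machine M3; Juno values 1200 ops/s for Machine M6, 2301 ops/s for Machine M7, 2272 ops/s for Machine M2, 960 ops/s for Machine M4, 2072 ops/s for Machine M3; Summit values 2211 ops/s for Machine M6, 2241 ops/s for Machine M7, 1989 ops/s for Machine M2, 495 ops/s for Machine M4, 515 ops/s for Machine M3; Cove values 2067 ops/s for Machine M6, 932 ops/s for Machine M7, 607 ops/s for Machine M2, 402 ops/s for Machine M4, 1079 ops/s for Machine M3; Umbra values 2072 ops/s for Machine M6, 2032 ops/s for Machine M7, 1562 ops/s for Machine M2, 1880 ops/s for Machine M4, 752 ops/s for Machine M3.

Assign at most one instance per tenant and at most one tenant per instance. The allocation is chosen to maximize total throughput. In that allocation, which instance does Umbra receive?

Umbra receives Machine M4.

Optimal: Apex→Machine M3 (1972 ops/s), Juno→Machine M2 (2272 ops/s), Summit→Machine M7 (2241 ops/s), Cove→Machine M6 (2067 ops/s), Umbra→Machine M4 (1880 ops/s) — total 1972+2272+2241+2067+1880 = 10432 ops/s.
Row-greedy (each tenant in turn takes its best remaining instance) gives 9506 ops/s, worse by 926.
Umbra's own top instance is Machine M6 (2072 ops/s), but forcing Umbra→Machine M6 and reassigning the rest optimally gives only 9326 ops/s — worse by 1106.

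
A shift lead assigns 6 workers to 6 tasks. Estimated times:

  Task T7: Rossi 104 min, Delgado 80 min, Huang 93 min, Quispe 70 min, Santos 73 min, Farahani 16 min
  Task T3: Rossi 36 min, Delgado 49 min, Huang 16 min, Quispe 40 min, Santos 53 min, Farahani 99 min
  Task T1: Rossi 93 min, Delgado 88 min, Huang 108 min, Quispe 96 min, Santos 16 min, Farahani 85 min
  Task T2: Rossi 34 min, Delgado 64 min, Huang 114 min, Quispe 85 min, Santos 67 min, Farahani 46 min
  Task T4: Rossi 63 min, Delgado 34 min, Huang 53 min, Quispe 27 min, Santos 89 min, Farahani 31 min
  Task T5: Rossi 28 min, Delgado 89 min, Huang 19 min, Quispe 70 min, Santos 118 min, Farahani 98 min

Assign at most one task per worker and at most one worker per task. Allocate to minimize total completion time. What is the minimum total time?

Min total: 159 min

Optimal: Rossi→Task T2 (34 min), Delgado→Task T4 (34 min), Huang→Task T5 (19 min), Quispe→Task T3 (40 min), Santos→Task T1 (16 min), Farahani→Task T7 (16 min) — total 34+34+19+40+16+16 = 159 min.
Min-entry greedy (repeatedly take the single cheapest remaining cell) gives 167 min, worse by 8.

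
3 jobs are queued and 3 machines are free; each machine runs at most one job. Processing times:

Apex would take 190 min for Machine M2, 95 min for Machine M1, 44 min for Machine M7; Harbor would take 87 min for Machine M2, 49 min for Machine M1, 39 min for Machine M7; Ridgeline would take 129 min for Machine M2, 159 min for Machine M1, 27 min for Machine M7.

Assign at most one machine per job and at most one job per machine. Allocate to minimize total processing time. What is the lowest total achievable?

Optimal: Apex→Machine M1 (95 min), Harbor→Machine M2 (87 min), Ridgeline→Machine M7 (27 min) — total 95+87+27 = 209 min.
Min-entry greedy (repeatedly take the single cheapest remaining cell) gives 266 min, worse by 57.
Next-best assignment: Apex→Machine M7, Harbor→Machine M1, Ridgeline→Machine M2 = 222 min.

Min total: 209 min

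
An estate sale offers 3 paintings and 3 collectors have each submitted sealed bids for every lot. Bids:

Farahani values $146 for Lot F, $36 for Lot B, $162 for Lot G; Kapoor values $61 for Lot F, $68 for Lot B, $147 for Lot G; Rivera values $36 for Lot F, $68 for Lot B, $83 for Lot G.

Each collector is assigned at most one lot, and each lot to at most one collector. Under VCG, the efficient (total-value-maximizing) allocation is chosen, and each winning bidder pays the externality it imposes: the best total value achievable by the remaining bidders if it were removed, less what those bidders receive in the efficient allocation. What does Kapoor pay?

Efficient allocation: Farahani→Lot F ($146), Kapoor→Lot G ($147), Rivera→Lot B ($68); total welfare W = $361.
Kapoor receives Lot G at value $147, so the others get W − 147 = $214.
Without Kapoor: best allocation of the remaining 2 bidders over all 3 lots is Farahani→Lot G ($162), Rivera→Lot B ($68), total $230.
VCG payment = (others' best without Kapoor) − (others' welfare with Kapoor) = 230 − 214 = $16.

Kapoor pays $16.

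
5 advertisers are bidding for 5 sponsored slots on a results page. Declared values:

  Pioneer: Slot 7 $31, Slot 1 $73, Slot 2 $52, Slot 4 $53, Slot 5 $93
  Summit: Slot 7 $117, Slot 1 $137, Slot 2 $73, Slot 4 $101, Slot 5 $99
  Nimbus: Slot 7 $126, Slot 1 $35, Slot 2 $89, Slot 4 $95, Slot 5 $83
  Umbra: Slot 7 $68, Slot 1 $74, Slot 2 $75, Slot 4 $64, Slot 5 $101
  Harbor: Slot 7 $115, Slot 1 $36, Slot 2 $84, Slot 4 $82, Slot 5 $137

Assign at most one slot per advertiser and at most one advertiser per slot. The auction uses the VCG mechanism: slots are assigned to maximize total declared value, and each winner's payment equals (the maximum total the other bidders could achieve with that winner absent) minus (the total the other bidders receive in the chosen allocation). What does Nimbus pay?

Efficient allocation: Pioneer→Slot 4 ($53), Summit→Slot 1 ($137), Nimbus→Slot 7 ($126), Umbra→Slot 2 ($75), Harbor→Slot 5 ($137); total welfare W = $528.
Nimbus receives Slot 7 at value $126, so the others get W − 126 = $402.
Without Nimbus: best allocation of the remaining 4 bidders over all 5 slots is Pioneer→Slot 5 ($93), Summit→Slot 1 ($137), Umbra→Slot 2 ($75), Harbor→Slot 7 ($115), total $420.
VCG payment = (others' best without Nimbus) − (others' welfare with Nimbus) = 420 − 402 = $18.

Nimbus pays $18.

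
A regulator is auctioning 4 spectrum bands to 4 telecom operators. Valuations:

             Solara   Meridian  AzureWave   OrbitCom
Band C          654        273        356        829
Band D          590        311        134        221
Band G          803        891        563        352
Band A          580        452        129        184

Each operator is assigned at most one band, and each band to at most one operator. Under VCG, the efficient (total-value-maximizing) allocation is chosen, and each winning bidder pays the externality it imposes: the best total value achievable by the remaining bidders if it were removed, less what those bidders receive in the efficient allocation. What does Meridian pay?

Meridian pays $434M.

Efficient allocation: Solara→Band D ($590M), Meridian→Band G ($891M), AzureWave→Band A ($129M), OrbitCom→Band C ($829M); total welfare W = $2439M.
Meridian receives Band G at value $891M, so the others get W − 891 = $1548M.
Without Meridian: best allocation of the remaining 3 bidders over all 4 bands is Solara→Band D ($590M), AzureWave→Band G ($563M), OrbitCom→Band C ($829M), total $1982M.
VCG payment = (others' best without Meridian) − (others' welfare with Meridian) = 1982 − 1548 = $434M.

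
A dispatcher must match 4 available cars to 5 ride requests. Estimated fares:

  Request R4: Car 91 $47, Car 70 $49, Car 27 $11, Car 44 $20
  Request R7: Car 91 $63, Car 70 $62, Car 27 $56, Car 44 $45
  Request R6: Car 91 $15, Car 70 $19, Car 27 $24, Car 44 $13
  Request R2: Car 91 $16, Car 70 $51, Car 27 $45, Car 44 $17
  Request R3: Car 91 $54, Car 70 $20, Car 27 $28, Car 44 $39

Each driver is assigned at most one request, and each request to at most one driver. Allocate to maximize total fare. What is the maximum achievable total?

Max total: $196

Treat this as an assignment problem: match each driver to one request.
Optimal: Car 91→Request R7 ($63), Car 70→Request R4 ($49), Car 27→Request R2 ($45), Car 44→Request R3 ($39) — total 63+49+45+39 = $196.
Max-entry greedy (repeatedly take the single best remaining cell) gives $177, worse by 19.
Next-best assignment: Car 91→Request R4, Car 70→Request R7, Car 27→Request R2, Car 44→Request R3 = $193.
Every other assignment is strictly worse.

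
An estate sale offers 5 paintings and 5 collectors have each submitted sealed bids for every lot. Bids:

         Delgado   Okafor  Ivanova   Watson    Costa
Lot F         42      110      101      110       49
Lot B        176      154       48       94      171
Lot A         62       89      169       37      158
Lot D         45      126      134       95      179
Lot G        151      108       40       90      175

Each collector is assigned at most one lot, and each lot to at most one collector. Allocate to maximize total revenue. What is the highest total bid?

Optimal: Delgado→Lot G ($151), Okafor→Lot B ($154), Ivanova→Lot A ($169), Watson→Lot F ($110), Costa→Lot D ($179) — total 151+154+169+110+179 = $763.
Row-greedy (each collector in turn takes its best remaining lot) gives $756, worse by 7.
Next-best assignment: Delgado→Lot B, Okafor→Lot D, Ivanova→Lot A, Watson→Lot F, Costa→Lot G = $756.

Max total: $763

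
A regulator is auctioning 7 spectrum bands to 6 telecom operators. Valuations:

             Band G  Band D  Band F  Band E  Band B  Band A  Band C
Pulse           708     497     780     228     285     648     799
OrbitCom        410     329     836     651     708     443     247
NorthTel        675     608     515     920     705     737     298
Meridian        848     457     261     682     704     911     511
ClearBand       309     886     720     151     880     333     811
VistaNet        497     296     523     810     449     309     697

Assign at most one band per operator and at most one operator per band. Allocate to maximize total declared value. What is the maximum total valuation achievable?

Maximum total: $4958M

Optimal: Pulse→Band G ($708M), OrbitCom→Band F ($836M), NorthTel→Band E ($920M), Meridian→Band A ($911M), ClearBand→Band D ($886M), VistaNet→Band C ($697M) — total 708+836+920+911+886+697 = $4958M.
Row-greedy (each operator in turn takes its best remaining band) gives $4849M, worse by 109.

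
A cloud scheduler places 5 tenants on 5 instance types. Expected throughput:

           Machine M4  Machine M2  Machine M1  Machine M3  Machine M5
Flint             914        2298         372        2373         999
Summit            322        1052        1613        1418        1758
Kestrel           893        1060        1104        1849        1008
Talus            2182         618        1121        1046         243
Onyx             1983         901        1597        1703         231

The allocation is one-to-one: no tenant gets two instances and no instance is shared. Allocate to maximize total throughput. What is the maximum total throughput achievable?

Maximum total: 9684 ops/s

Optimal: Flint→Machine M2 (2298 ops/s), Summit→Machine M5 (1758 ops/s), Kestrel→Machine M3 (1849 ops/s), Talus→Machine M4 (2182 ops/s), Onyx→Machine M1 (1597 ops/s) — total 2298+1758+1849+2182+1597 = 9684 ops/s.
Column-greedy (each instance in turn goes to its best remaining tenant) gives 8173 ops/s, worse by 1511.
Next-best assignment: Flint→Machine M2, Summit→Machine M5, Kestrel→Machine M1, Talus→Machine M4, Onyx→Machine M3 = 9045 ops/s.
Swapping Onyx↔Summit (Onyx→Machine M5 231 ops/s, Summit→Machine M1 1613 ops/s) loses 1511.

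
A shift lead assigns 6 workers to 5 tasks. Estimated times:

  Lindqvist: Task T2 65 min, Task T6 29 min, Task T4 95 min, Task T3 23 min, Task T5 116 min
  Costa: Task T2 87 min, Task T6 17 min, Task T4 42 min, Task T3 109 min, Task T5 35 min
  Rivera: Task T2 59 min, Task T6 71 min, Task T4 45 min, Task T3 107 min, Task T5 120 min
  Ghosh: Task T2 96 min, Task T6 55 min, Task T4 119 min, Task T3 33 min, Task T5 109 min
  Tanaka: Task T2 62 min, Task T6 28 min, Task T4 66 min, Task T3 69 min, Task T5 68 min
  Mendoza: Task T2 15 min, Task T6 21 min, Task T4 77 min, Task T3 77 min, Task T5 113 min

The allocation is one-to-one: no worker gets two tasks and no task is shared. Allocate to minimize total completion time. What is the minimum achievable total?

This is a one-to-one assignment (minimum-cost bipartite matching).
Optimal: Mendoza→Task T2 (15 min), Tanaka→Task T6 (28 min), Rivera→Task T4 (45 min), Lindqvist→Task T3 (23 min), Costa→Task T5 (35 min) — total 15+28+45+23+35 = 146 min.
Column-greedy (each task in turn goes to its cheapest remaining worker) gives 168 min, worse by 22.
Next-best assignment: Mendoza→Task T2, Tanaka→Task T6, Rivera→Task T4, Ghosh→Task T3, Costa→Task T5 = 156 min.

Min total: 146 min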